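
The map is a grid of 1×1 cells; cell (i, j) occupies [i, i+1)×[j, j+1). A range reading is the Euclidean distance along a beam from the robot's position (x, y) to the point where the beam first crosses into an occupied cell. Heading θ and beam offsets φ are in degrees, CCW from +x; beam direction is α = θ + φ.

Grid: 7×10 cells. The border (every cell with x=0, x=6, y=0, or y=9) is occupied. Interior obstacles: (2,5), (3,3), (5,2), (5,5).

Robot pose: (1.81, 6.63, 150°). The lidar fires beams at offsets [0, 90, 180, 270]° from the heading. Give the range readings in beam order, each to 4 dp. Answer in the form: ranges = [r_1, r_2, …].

ranges = [0.9353, 1.6200, 1.2600, 2.7366]

beam 1: φ=0°, α=150°
  cosα=-0.8660 sinα=0.5000 | (1,6) | tMaxX 0.9353 tMaxY 0.7400 | tΔX 1.1547 tΔY 2.0000
    t=0.7400 [y] (1,7)
    t=0.9353 [x] (0,7) — stop
  → r_1 = 0.9353
beam 2: φ=90°, α=240°
  cosα=-0.5000 sinα=-0.8660 | (1,6) | tMaxX 1.6200 tMaxY 0.7275 | tΔX 2.0000 tΔY 1.1547
    t=0.7275 [y] (1,5)
    t=1.6200 [x] (0,5) — stop
  → r_2 = 1.6200
beam 3: φ=180°, α=330°
  cosα=0.8660 sinα=-0.5000 | (1,6) | tMaxX 0.2194 tMaxY 1.2600 | tΔX 1.1547 tΔY 2.0000
    t=0.2194 [x] (2,6)
    t=1.2600 [y] (2,5) — stop
  → r_3 = 1.2600
beam 4: φ=270°, α=60°
  cosα=0.5000 sinα=0.8660 | (1,6) | tMaxX 0.3800 tMaxY 0.4272 | tΔX 2.0000 tΔY 1.1547
    t=0.3800 [x] (2,6)
    t=0.4272 [y] (2,7)
    t=1.5819 [y] (2,8)
    t=2.3800 [x] (3,8)
    t=2.7366 [y] (3,9) — stop
  → r_4 = 2.7366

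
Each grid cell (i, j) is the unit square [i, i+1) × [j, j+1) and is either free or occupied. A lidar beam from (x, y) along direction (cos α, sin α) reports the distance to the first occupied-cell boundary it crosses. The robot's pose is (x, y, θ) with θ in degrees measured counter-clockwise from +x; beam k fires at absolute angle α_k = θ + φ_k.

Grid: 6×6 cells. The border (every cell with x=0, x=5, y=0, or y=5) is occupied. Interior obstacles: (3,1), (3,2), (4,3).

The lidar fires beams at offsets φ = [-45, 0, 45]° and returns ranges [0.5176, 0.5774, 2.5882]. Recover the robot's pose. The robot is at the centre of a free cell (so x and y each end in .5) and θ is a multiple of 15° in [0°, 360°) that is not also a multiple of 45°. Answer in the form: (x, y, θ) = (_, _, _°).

(x, y, θ) = (2.5, 2.5, 30°)

The pose lattice has 13·16 = 208 candidates. Test each by forward raycasting.
  (2.5, 3.5, 150°): beam 1 = 1.5529 ≠ 0.5176 ✗
  (1.5, 3.5, 300°): beam 1 = 1.9319 ≠ 0.5176 ✗
  (4.5, 4.5, 300°): beam 3 = 0.5176 ≠ 2.5882 ✗
  (3.5, 4.5, 165°): beam 1 = 0.5774 ≠ 0.5176 ✗
  …
  (2.5, 2.5, 30°): r_1=0.5176, r_2=0.5774, r_3=2.5882 — all match ✓
No second candidate reproduces the full scan.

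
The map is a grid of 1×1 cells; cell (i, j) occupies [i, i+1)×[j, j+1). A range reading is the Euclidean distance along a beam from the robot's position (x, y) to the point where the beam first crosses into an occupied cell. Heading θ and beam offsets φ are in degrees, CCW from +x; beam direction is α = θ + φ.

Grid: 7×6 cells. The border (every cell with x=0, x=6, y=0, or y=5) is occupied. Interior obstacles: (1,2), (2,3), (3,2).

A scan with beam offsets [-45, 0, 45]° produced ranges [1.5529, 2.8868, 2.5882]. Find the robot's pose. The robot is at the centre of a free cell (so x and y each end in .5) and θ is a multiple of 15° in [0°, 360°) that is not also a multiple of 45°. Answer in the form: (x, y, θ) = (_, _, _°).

(x, y, θ) = (4.5, 2.5, 60°)

Candidates: 17 free-cell centres × 16 headings = 272 poses. Raycast each; keep the one whose scan matches to 4 dp.
  (3.5, 3.5, 165°): beam 1 = 1.7321 ≠ 1.5529 ✗
  (1.5, 4.5, 120°): beam 1 = 0.5176 ≠ 1.5529 ✗
  (1.5, 4.5, 75°): beam 1 = 1.0000 ≠ 1.5529 ✗
  (2.5, 4.5, 30°): beam 1 = 3.6235 ≠ 1.5529 ✗
  (1.5, 1.5, 210°): beam 1 = 0.5176 ≠ 1.5529 ✗
  …
  (4.5, 2.5, 60°): r_1=1.5529, r_2=2.8868, r_3=2.5882 — all match ✓
Unique over the lattice → pose = (4.5, 2.5, 60°).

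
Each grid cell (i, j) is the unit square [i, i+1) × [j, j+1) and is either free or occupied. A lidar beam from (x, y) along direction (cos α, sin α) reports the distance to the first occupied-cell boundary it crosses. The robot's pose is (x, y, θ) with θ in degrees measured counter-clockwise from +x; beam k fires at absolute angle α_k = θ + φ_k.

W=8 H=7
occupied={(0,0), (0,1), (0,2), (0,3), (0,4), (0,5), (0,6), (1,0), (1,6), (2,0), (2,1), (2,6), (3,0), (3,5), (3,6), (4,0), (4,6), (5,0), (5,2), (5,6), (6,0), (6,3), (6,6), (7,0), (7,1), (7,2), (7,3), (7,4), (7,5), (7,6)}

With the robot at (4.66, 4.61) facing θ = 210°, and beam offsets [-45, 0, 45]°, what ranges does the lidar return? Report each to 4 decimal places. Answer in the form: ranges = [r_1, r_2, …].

beam 1: φ=-45°, α=165°
  d=(-0.9659,0.2588)  start (4,4)  tX=0.6833 tY=1.5068  stride 1/|dx|=1.0353 1/|dy|=3.8637
    cross x-line → (3,4), t=0.6833
    cross y-line → (3,5), t=1.5068 (wall)
  → r_1 = 1.5068
beam 2: φ=0°, α=210°
  d=(-0.8660,-0.5000)  start (4,4)  tX=0.7621 tY=1.2200  stride 1/|dx|=1.1547 1/|dy|=2.0000
    cross x-line → (3,4), t=0.7621
    cross y-line → (3,3), t=1.2200
    cross x-line → (2,3), t=1.9168
    cross x-line → (1,3), t=3.0715
    cross y-line → (1,2), t=3.2200
    cross x-line → (0,2), t=4.2262 (wall)
  → r_2 = 4.2262
beam 3: φ=45°, α=255°
  d=(-0.2588,-0.9659)  start (4,4)  tX=2.5500 tY=0.6315  stride 1/|dx|=3.8637 1/|dy|=1.0353
    cross y-line → (4,3), t=0.6315
    cross y-line → (4,2), t=1.6668
    cross x-line → (3,2), t=2.5500
    cross y-line → (3,1), t=2.7021
    cross y-line → (3,0), t=3.7373 (wall)
  → r_3 = 3.7373

ranges = [1.5068, 4.2262, 3.7373]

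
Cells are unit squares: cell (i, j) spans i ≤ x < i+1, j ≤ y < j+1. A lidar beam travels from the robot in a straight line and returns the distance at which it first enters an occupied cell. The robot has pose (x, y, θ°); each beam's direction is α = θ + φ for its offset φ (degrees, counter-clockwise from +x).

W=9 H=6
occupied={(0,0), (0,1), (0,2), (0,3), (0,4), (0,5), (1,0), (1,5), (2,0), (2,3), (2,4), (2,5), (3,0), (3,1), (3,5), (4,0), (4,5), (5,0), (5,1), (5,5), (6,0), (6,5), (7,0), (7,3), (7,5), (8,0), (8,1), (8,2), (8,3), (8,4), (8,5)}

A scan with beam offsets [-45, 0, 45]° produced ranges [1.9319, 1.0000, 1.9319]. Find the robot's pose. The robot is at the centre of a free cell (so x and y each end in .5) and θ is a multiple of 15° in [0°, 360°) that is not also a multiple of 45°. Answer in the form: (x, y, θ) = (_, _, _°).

The pose lattice has 23·16 = 368 candidates. Test each by forward raycasting.
  (7.5, 1.5, 210°): beam 1 = 1.5529 ≠ 1.9319 ✗
  (4.5, 4.5, 15°): beam 1 = 2.8868 ≠ 1.9319 ✗
  (6.5, 1.5, 60°): beam 1 = 1.5529 ≠ 1.9319 ✗
  (1.5, 2.5, 105°): beam 1 = 1.0000 ≠ 1.9319 ✗
  …
  (1.5, 2.5, 30°): r_1=1.9319, r_2=1.0000, r_3=1.9319 — all match ✓
Unique over the lattice → pose = (1.5, 2.5, 30°).

(x, y, θ) = (1.5, 2.5, 30°)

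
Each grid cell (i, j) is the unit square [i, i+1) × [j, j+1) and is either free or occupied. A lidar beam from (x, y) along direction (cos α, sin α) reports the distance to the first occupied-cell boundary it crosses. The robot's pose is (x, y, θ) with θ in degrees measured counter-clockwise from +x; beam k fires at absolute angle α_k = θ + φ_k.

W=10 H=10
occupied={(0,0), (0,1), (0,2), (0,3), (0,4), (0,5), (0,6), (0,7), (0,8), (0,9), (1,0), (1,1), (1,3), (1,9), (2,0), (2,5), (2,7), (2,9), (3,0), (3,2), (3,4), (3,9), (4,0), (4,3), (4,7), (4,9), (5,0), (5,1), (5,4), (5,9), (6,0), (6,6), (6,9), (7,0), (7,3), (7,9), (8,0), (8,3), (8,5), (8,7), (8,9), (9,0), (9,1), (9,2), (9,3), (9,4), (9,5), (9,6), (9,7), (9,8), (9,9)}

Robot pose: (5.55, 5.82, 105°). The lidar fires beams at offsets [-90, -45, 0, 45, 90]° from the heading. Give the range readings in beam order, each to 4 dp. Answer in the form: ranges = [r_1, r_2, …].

ranges = [0.6955, 0.9000, 2.1250, 2.9445, 2.6400]

beam 1: φ=-90°, α=15°
  cosα=0.9659 sinα=0.2588 | (5,5) | tMaxX 0.4659 tMaxY 0.6955 | tΔX 1.0353 tΔY 3.8637
    t=0.4659 [x] (6,5)
    t=0.6955 [y] (6,6) — stop
  → r_1 = 0.6955
beam 2: φ=-45°, α=60°
  cosα=0.5000 sinα=0.8660 | (5,5) | tMaxX 0.9000 tMaxY 0.2078 | tΔX 2.0000 tΔY 1.1547
    t=0.2078 [y] (5,6)
    t=0.9000 [x] (6,6) — stop
  → r_2 = 0.9000
beam 3: φ=0°, α=105°
  cosα=-0.2588 sinα=0.9659 | (5,5) | tMaxX 2.1250 tMaxY 0.1863 | tΔX 3.8637 tΔY 1.0353
    t=0.1863 [y] (5,6)
    t=1.2216 [y] (5,7)
    t=2.1250 [x] (4,7) — stop
  → r_3 = 2.1250
beam 4: φ=45°, α=150°
  cosα=-0.8660 sinα=0.5000 | (5,5) | tMaxX 0.6351 tMaxY 0.3600 | tΔX 1.1547 tΔY 2.0000
    t=0.3600 [y] (5,6)
    t=0.6351 [x] (4,6)
    t=1.7898 [x] (3,6)
    t=2.3600 [y] (3,7)
    t=2.9445 [x] (2,7) — stop
  → r_4 = 2.9445
beam 5: φ=90°, α=195°
  cosα=-0.9659 sinα=-0.2588 | (5,5) | tMaxX 0.5694 tMaxY 3.1682 | tΔX 1.0353 tΔY 3.8637
    t=0.5694 [x] (4,5)
    t=1.6047 [x] (3,5)
    t=2.6400 [x] (2,5) — stop
  → r_5 = 2.6400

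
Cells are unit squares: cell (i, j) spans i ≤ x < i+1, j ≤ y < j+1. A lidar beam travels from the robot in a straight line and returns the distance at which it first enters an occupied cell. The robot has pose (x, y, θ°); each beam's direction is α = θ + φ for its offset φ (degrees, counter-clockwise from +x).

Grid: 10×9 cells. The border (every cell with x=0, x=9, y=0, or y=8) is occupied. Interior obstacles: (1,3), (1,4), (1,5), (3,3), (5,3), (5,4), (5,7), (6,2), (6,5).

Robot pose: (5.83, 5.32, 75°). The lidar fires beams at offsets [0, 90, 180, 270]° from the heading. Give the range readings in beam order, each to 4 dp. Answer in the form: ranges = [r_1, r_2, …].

beam 1: φ=0°, α=75°
  direction (0.2588, 0.9659); cell (5,5); t to first gridline: x 0.6568, y 0.7040 (then +3.8637 / +1.0353)
    (6,5) via x @ 0.6568  # hit
  → r_1 = 0.6568
beam 2: φ=90°, α=165°
  direction (-0.9659, 0.2588); cell (5,5); t to first gridline: x 0.8593, y 2.6273 (then +1.0353 / +3.8637)
    (4,5) via x @ 0.8593
    (3,5) via x @ 1.8946
    (3,6) via y @ 2.6273
    (2,6) via x @ 2.9298
    (1,6) via x @ 3.9651
    (0,6) via x @ 5.0004  # hit
  → r_2 = 5.0004
beam 3: φ=180°, α=255°
  direction (-0.2588, -0.9659); cell (5,5); t to first gridline: x 3.2069, y 0.3313 (then +3.8637 / +1.0353)
    (5,4) via y @ 0.3313  # hit
  → r_3 = 0.3313
beam 4: φ=270°, α=345°
  direction (0.9659, -0.2588); cell (5,5); t to first gridline: x 0.1760, y 1.2364 (then +1.0353 / +3.8637)
    (6,5) via x @ 0.1760  # hit
  → r_4 = 0.1760

ranges = [0.6568, 5.0004, 0.3313, 0.1760]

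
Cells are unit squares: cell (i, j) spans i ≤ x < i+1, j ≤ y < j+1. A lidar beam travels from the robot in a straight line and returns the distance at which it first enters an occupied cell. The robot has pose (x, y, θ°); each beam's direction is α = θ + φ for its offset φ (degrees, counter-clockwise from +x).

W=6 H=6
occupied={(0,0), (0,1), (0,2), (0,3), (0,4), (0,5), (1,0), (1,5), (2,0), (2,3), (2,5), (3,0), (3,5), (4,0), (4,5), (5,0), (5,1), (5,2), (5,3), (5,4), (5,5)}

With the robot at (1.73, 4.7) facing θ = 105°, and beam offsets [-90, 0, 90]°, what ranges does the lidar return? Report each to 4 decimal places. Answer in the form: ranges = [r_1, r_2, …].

ranges = [1.1591, 0.3106, 0.7558]

beam 1: φ=-90°, α=15°
  cosα=0.9659 sinα=0.2588 | (1,4) | tMaxX 0.2795 tMaxY 1.1591 | tΔX 1.0353 tΔY 3.8637
    t=0.2795 [x] (2,4)
    t=1.1591 [y] (2,5) — stop
  → r_1 = 1.1591
beam 2: φ=0°, α=105°
  cosα=-0.2588 sinα=0.9659 | (1,4) | tMaxX 2.8205 tMaxY 0.3106 | tΔX 3.8637 tΔY 1.0353
    t=0.3106 [y] (1,5) — stop
  → r_2 = 0.3106
beam 3: φ=90°, α=195°
  cosα=-0.9659 sinα=-0.2588 | (1,4) | tMaxX 0.7558 tMaxY 2.7046 | tΔX 1.0353 tΔY 3.8637
    t=0.7558 [x] (0,4) — stop
  → r_3 = 0.7558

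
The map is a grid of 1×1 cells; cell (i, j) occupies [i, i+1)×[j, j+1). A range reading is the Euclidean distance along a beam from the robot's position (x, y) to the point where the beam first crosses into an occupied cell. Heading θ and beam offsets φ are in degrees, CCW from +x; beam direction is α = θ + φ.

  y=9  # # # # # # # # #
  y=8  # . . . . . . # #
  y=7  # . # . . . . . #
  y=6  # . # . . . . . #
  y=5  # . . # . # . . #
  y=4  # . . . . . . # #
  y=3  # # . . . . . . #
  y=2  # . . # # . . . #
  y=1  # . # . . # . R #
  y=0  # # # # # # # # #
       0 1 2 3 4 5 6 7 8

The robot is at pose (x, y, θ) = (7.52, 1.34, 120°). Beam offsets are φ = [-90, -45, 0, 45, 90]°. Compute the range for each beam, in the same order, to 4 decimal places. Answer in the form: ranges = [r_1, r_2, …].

ranges = [0.5543, 1.8546, 4.2262, 1.5736, 0.6800]

beam 1: φ=-90°, α=30°
  cosα=0.8660 sinα=0.5000 | (7,1) | tMaxX 0.5543 tMaxY 1.3200 | tΔX 1.1547 tΔY 2.0000
    t=0.5543 [x] (8,1) — stop
  → r_1 = 0.5543
beam 2: φ=-45°, α=75°
  cosα=0.2588 sinα=0.9659 | (7,1) | tMaxX 1.8546 tMaxY 0.6833 | tΔX 3.8637 tΔY 1.0353
    t=0.6833 [y] (7,2)
    t=1.7186 [y] (7,3)
    t=1.8546 [x] (8,3) — stop
  → r_2 = 1.8546
beam 3: φ=0°, α=120°
  cosα=-0.5000 sinα=0.8660 | (7,1) | tMaxX 1.0400 tMaxY 0.7621 | tΔX 2.0000 tΔY 1.1547
    t=0.7621 [y] (7,2)
    t=1.0400 [x] (6,2)
    t=1.9168 [y] (6,3)
    t=3.0400 [x] (5,3)
    t=3.0715 [y] (5,4)
    t=4.2262 [y] (5,5) — stop
  → r_3 = 4.2262
beam 4: φ=45°, α=165°
  cosα=-0.9659 sinα=0.2588 | (7,1) | tMaxX 0.5383 tMaxY 2.5500 | tΔX 1.0353 tΔY 3.8637
    t=0.5383 [x] (6,1)
    t=1.5736 [x] (5,1) — stop
  → r_4 = 1.5736
beam 5: φ=90°, α=210°
  cosα=-0.8660 sinα=-0.5000 | (7,1) | tMaxX 0.6004 tMaxY 0.6800 | tΔX 1.1547 tΔY 2.0000
    t=0.6004 [x] (6,1)
    t=0.6800 [y] (6,0) — stop
  → r_5 = 0.6800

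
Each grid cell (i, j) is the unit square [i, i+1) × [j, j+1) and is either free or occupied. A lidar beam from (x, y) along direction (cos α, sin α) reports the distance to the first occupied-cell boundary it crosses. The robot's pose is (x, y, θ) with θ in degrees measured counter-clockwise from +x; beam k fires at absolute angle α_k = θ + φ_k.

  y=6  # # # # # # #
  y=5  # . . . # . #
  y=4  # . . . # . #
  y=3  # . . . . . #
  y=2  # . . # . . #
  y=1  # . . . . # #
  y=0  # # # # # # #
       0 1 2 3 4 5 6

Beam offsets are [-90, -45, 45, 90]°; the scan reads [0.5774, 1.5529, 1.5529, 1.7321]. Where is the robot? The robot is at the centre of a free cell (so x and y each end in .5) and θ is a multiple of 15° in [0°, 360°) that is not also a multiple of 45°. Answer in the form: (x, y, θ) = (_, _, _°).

(x, y, θ) = (4.5, 2.5, 300°)

Enumerate (i+0.5, j+0.5, θ) over the 21 free cells and 16 admissible headings. For each, cast all 4 beams and compare to the given ranges.
  (2.5, 2.5, 210°): beam 1 = 3.0000 ≠ 0.5774 ✗
  (2.5, 1.5, 105°): beam 1 = 3.6235 ≠ 0.5774 ✗
  (5.5, 5.5, 300°): beam 2 = 4.6587 ≠ 1.5529 ✗
  (1.5, 2.5, 300°): beam 4 = 3.0000 ≠ 1.7321 ✗
  …
  (4.5, 2.5, 300°): r_1=0.5774, r_2=1.5529, r_3=1.5529, r_4=1.7321 — all match ✓
No second candidate reproduces the full scan.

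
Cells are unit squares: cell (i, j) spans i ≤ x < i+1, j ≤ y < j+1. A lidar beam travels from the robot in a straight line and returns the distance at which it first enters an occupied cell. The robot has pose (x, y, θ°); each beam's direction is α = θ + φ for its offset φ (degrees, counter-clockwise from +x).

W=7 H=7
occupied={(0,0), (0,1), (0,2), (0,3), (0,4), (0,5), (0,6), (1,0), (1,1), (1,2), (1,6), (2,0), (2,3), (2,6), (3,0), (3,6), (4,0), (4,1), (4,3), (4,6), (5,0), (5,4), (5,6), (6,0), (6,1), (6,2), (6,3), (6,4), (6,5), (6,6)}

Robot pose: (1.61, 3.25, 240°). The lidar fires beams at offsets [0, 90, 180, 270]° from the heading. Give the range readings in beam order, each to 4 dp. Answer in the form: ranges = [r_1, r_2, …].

ranges = [0.2887, 0.4503, 0.7800, 0.7044]

beam 1: φ=0°, α=240°
  direction (-0.5000, -0.8660); cell (1,3); t to first gridline: x 1.2200, y 0.2887 (then +2.0000 / +1.1547)
    (1,2) via y @ 0.2887  # hit
  → r_1 = 0.2887
beam 2: φ=90°, α=330°
  direction (0.8660, -0.5000); cell (1,3); t to first gridline: x 0.4503, y 0.5000 (then +1.1547 / +2.0000)
    (2,3) via x @ 0.4503  # hit
  → r_2 = 0.4503
beam 3: φ=180°, α=60°
  direction (0.5000, 0.8660); cell (1,3); t to first gridline: x 0.7800, y 0.8660 (then +2.0000 / +1.1547)
    (2,3) via x @ 0.7800  # hit
  → r_3 = 0.7800
beam 4: φ=270°, α=150°
  direction (-0.8660, 0.5000); cell (1,3); t to first gridline: x 0.7044, y 1.5000 (then +1.1547 / +2.0000)
    (0,3) via x @ 0.7044  # hit
  → r_4 = 0.7044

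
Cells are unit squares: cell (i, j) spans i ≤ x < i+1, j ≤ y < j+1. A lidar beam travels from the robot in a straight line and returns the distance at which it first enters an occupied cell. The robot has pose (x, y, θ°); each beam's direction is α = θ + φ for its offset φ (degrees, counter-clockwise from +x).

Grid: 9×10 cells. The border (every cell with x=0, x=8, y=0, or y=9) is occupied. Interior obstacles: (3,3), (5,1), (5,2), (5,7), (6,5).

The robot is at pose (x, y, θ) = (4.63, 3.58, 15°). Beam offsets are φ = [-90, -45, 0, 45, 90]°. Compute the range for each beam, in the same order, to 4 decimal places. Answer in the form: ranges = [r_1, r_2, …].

ranges = [1.4296, 1.1600, 3.4889, 2.7400, 5.6112]

beam 1: φ=-90°, α=285°
  direction (0.2588, -0.9659); cell (4,3); t to first gridline: x 1.4296, y 0.6005 (then +3.8637 / +1.0353)
    (4,2) via y @ 0.6005
    (5,2) via x @ 1.4296  # hit
  → r_1 = 1.4296
beam 2: φ=-45°, α=330°
  direction (0.8660, -0.5000); cell (4,3); t to first gridline: x 0.4272, y 1.1600 (then +1.1547 / +2.0000)
    (5,3) via x @ 0.4272
    (5,2) via y @ 1.1600  # hit
  → r_2 = 1.1600
beam 3: φ=0°, α=15°
  direction (0.9659, 0.2588); cell (4,3); t to first gridline: x 0.3831, y 1.6228 (then +1.0353 / +3.8637)
    (5,3) via x @ 0.3831
    (6,3) via x @ 1.4183
    (6,4) via y @ 1.6228
    (7,4) via x @ 2.4536
    (8,4) via x @ 3.4889  # hit
  → r_3 = 3.4889
beam 4: φ=45°, α=60°
  direction (0.5000, 0.8660); cell (4,3); t to first gridline: x 0.7400, y 0.4850 (then +2.0000 / +1.1547)
    (4,4) via y @ 0.4850
    (5,4) via x @ 0.7400
    (5,5) via y @ 1.6397
    (6,5) via x @ 2.7400  # hit
  → r_4 = 2.7400
beam 5: φ=90°, α=105°
  direction (-0.2588, 0.9659); cell (4,3); t to first gridline: x 2.4341, y 0.4348 (then +3.8637 / +1.0353)
    (4,4) via y @ 0.4348
    (4,5) via y @ 1.4701
    (3,5) via x @ 2.4341
    (3,6) via y @ 2.5054
    (3,7) via y @ 3.5406
    (3,8) via y @ 4.5759
    (3,9) via y @ 5.6112  # hit
  → r_5 = 5.6112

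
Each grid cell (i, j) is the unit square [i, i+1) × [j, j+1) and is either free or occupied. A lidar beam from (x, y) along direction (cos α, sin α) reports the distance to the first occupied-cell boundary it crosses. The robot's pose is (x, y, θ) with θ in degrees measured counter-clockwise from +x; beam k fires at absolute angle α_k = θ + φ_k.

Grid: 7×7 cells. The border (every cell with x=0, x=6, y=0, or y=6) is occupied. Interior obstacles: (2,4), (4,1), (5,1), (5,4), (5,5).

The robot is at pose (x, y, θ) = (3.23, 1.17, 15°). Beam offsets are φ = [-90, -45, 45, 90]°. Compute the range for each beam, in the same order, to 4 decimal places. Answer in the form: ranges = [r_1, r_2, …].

beam 1: φ=-90°, α=285°
  direction (0.2588, -0.9659); cell (3,1); t to first gridline: x 2.9751, y 0.1760 (then +3.8637 / +1.0353)
    (3,0) via y @ 0.1760  # hit
  → r_1 = 0.1760
beam 2: φ=-45°, α=330°
  direction (0.8660, -0.5000); cell (3,1); t to first gridline: x 0.8891, y 0.3400 (then +1.1547 / +2.0000)
    (3,0) via y @ 0.3400  # hit
  → r_2 = 0.3400
beam 3: φ=45°, α=60°
  direction (0.5000, 0.8660); cell (3,1); t to first gridline: x 1.5400, y 0.9584 (then +2.0000 / +1.1547)
    (3,2) via y @ 0.9584
    (4,2) via x @ 1.5400
    (4,3) via y @ 2.1131
    (4,4) via y @ 3.2678
    (5,4) via x @ 3.5400  # hit
  → r_3 = 3.5400
beam 4: φ=90°, α=105°
  direction (-0.2588, 0.9659); cell (3,1); t to first gridline: x 0.8887, y 0.8593 (then +3.8637 / +1.0353)
    (3,2) via y @ 0.8593
    (2,2) via x @ 0.8887
    (2,3) via y @ 1.8946
    (2,4) via y @ 2.9298  # hit
  → r_4 = 2.9298

ranges = [0.1760, 0.3400, 3.5400, 2.9298]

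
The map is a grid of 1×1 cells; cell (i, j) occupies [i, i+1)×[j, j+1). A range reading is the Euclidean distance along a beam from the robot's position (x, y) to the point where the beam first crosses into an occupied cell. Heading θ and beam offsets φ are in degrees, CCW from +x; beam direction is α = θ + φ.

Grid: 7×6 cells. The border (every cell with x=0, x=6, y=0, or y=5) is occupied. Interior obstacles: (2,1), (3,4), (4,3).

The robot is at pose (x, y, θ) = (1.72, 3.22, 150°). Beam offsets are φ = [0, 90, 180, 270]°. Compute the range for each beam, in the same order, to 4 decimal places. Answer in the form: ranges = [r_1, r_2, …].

beam 1: φ=0°, α=150°
  dir = (cos 150°, sin 150°) = (-0.8660, 0.5000); from cell (1,3)
  next x-line at t=0.8314, next y-line at t=1.5600; Δt_x=1.1547, Δt_y=2.0000
    x: enter (0,3) at t=0.8314 ← occupied
  → r_1 = 0.8314
beam 2: φ=90°, α=240°
  dir = (cos 240°, sin 240°) = (-0.5000, -0.8660); from cell (1,3)
  next x-line at t=1.4400, next y-line at t=0.2540; Δt_x=2.0000, Δt_y=1.1547
    y: enter (1,2) at t=0.2540
    y: enter (1,1) at t=1.4087
    x: enter (0,1) at t=1.4400 ← occupied
  → r_2 = 1.4400
beam 3: φ=180°, α=330°
  dir = (cos 330°, sin 330°) = (0.8660, -0.5000); from cell (1,3)
  next x-line at t=0.3233, next y-line at t=0.4400; Δt_x=1.1547, Δt_y=2.0000
    x: enter (2,3) at t=0.3233
    y: enter (2,2) at t=0.4400
    x: enter (3,2) at t=1.4780
    y: enter (3,1) at t=2.4400
    x: enter (4,1) at t=2.6327
    x: enter (5,1) at t=3.7874
    y: enter (5,0) at t=4.4400 ← occupied
  → r_3 = 4.4400
beam 4: φ=270°, α=60°
  dir = (cos 60°, sin 60°) = (0.5000, 0.8660); from cell (1,3)
  next x-line at t=0.5600, next y-line at t=0.9007; Δt_x=2.0000, Δt_y=1.1547
    x: enter (2,3) at t=0.5600
    y: enter (2,4) at t=0.9007
    y: enter (2,5) at t=2.0554 ← occupied
  → r_4 = 2.0554

ranges = [0.8314, 1.4400, 4.4400, 2.0554]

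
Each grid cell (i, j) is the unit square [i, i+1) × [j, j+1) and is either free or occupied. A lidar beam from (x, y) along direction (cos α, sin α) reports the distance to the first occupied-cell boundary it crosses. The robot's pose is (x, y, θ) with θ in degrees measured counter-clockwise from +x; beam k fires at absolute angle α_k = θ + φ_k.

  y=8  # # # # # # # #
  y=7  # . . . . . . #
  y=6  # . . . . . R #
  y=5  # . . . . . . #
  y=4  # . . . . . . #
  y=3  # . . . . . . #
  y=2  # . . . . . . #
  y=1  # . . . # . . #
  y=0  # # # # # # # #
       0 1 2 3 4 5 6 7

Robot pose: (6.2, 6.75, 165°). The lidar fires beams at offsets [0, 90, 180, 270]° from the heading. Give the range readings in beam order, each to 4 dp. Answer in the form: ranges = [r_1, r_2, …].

beam 1: φ=0°, α=165°
  d=(-0.9659,0.2588)  start (6,6)  tX=0.2071 tY=0.9659  stride 1/|dx|=1.0353 1/|dy|=3.8637
    cross x-line → (5,6), t=0.2071
    cross y-line → (5,7), t=0.9659
    cross x-line → (4,7), t=1.2423
    cross x-line → (3,7), t=2.2776
    cross x-line → (2,7), t=3.3129
    cross x-line → (1,7), t=4.3482
    cross y-line → (1,8), t=4.8296 (wall)
  → r_1 = 4.8296
beam 2: φ=90°, α=255°
  d=(-0.2588,-0.9659)  start (6,6)  tX=0.7727 tY=0.7765  stride 1/|dx|=3.8637 1/|dy|=1.0353
    cross x-line → (5,6), t=0.7727
    cross y-line → (5,5), t=0.7765
    cross y-line → (5,4), t=1.8117
    cross y-line → (5,3), t=2.8470
    cross y-line → (5,2), t=3.8823
    cross x-line → (4,2), t=4.6364
    cross y-line → (4,1), t=4.9176 (wall)
  → r_2 = 4.9176
beam 3: φ=180°, α=345°
  d=(0.9659,-0.2588)  start (6,6)  tX=0.8282 tY=2.8978  stride 1/|dx|=1.0353 1/|dy|=3.8637
    cross x-line → (7,6), t=0.8282 (wall)
  → r_3 = 0.8282
beam 4: φ=270°, α=75°
  d=(0.2588,0.9659)  start (6,6)  tX=3.0910 tY=0.2588  stride 1/|dx|=3.8637 1/|dy|=1.0353
    cross y-line → (6,7), t=0.2588
    cross y-line → (6,8), t=1.2941 (wall)
  → r_4 = 1.2941

ranges = [4.8296, 4.9176, 0.8282, 1.2941]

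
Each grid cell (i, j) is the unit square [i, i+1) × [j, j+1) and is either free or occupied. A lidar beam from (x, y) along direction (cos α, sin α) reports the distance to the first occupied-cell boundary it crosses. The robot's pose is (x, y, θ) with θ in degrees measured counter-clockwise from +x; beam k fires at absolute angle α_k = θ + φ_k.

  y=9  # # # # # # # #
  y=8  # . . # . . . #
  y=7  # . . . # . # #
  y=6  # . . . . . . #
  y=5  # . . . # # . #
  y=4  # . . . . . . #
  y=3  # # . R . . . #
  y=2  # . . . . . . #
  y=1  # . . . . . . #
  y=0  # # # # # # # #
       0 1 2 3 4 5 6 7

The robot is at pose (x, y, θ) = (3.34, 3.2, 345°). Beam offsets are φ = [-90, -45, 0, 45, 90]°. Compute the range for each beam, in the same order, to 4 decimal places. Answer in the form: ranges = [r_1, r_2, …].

beam 1: φ=-90°, α=255°
  direction (-0.2588, -0.9659); cell (3,3); t to first gridline: x 1.3137, y 0.2071 (then +3.8637 / +1.0353)
    (3,2) via y @ 0.2071
    (3,1) via y @ 1.2423
    (2,1) via x @ 1.3137
    (2,0) via y @ 2.2776  # hit
  → r_1 = 2.2776
beam 2: φ=-45°, α=300°
  direction (0.5000, -0.8660); cell (3,3); t to first gridline: x 1.3200, y 0.2309 (then +2.0000 / +1.1547)
    (3,2) via y @ 0.2309
    (4,2) via x @ 1.3200
    (4,1) via y @ 1.3856
    (4,0) via y @ 2.5403  # hit
  → r_2 = 2.5403
beam 3: φ=0°, α=345°
  direction (0.9659, -0.2588); cell (3,3); t to first gridline: x 0.6833, y 0.7727 (then +1.0353 / +3.8637)
    (4,3) via x @ 0.6833
    (4,2) via y @ 0.7727
    (5,2) via x @ 1.7186
    (6,2) via x @ 2.7538
    (7,2) via x @ 3.7891  # hit
  → r_3 = 3.7891
beam 4: φ=45°, α=30°
  direction (0.8660, 0.5000); cell (3,3); t to first gridline: x 0.7621, y 1.6000 (then +1.1547 / +2.0000)
    (4,3) via x @ 0.7621
    (4,4) via y @ 1.6000
    (5,4) via x @ 1.9168
    (6,4) via x @ 3.0715
    (6,5) via y @ 3.6000
    (7,5) via x @ 4.2262  # hit
  → r_4 = 4.2262
beam 5: φ=90°, α=75°
  direction (0.2588, 0.9659); cell (3,3); t to first gridline: x 2.5500, y 0.8282 (then +3.8637 / +1.0353)
    (3,4) via y @ 0.8282
    (3,5) via y @ 1.8635
    (4,5) via x @ 2.5500  # hit
  → r_5 = 2.5500

ranges = [2.2776, 2.5403, 3.7891, 4.2262, 2.5500]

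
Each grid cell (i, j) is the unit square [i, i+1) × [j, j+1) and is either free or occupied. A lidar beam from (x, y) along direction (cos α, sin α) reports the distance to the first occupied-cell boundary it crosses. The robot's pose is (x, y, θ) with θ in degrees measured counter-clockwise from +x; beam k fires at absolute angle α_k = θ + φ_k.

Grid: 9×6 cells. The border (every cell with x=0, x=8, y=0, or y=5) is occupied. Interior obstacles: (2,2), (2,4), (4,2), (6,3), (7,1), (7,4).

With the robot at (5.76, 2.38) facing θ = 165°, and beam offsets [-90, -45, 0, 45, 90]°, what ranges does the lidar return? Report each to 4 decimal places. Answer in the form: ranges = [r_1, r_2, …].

ranges = [0.9273, 3.0253, 0.7868, 2.7600, 1.4287]

beam 1: φ=-90°, α=75°
  dir = (cos 75°, sin 75°) = (0.2588, 0.9659); from cell (5,2)
  next x-line at t=0.9273, next y-line at t=0.6419; Δt_x=3.8637, Δt_y=1.0353
    y: enter (5,3) at t=0.6419
    x: enter (6,3) at t=0.9273 ← occupied
  → r_1 = 0.9273
beam 2: φ=-45°, α=120°
  dir = (cos 120°, sin 120°) = (-0.5000, 0.8660); from cell (5,2)
  next x-line at t=1.5200, next y-line at t=0.7159; Δt_x=2.0000, Δt_y=1.1547
    y: enter (5,3) at t=0.7159
    x: enter (4,3) at t=1.5200
    y: enter (4,4) at t=1.8706
    y: enter (4,5) at t=3.0253 ← occupied
  → r_2 = 3.0253
beam 3: φ=0°, α=165°
  dir = (cos 165°, sin 165°) = (-0.9659, 0.2588); from cell (5,2)
  next x-line at t=0.7868, next y-line at t=2.3955; Δt_x=1.0353, Δt_y=3.8637
    x: enter (4,2) at t=0.7868 ← occupied
  → r_3 = 0.7868
beam 4: φ=45°, α=210°
  dir = (cos 210°, sin 210°) = (-0.8660, -0.5000); from cell (5,2)
  next x-line at t=0.8776, next y-line at t=0.7600; Δt_x=1.1547, Δt_y=2.0000
    y: enter (5,1) at t=0.7600
    x: enter (4,1) at t=0.8776
    x: enter (3,1) at t=2.0323
    y: enter (3,0) at t=2.7600 ← occupied
  → r_4 = 2.7600
beam 5: φ=90°, α=255°
  dir = (cos 255°, sin 255°) = (-0.2588, -0.9659); from cell (5,2)
  next x-line at t=2.9364, next y-line at t=0.3934; Δt_x=3.8637, Δt_y=1.0353
    y: enter (5,1) at t=0.3934
    y: enter (5,0) at t=1.4287 ← occupied
  → r_5 = 1.4287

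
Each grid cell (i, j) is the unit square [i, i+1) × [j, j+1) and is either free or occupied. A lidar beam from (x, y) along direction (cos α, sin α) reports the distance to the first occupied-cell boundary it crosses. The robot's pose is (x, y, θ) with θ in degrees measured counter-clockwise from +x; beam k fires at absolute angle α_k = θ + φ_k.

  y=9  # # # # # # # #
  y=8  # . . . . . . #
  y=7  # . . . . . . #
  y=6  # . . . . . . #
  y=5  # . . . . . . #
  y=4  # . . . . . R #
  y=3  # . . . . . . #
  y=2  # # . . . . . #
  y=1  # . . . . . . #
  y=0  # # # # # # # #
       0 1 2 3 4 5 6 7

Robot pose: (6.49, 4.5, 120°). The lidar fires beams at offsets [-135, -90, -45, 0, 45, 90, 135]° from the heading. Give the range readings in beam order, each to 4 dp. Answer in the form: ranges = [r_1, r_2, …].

beam 1: φ=-135°, α=345°
  direction (0.9659, -0.2588); cell (6,4); t to first gridline: x 0.5280, y 1.9319 (then +1.0353 / +3.8637)
    (7,4) via x @ 0.5280  # hit
  → r_1 = 0.5280
beam 2: φ=-90°, α=30°
  direction (0.8660, 0.5000); cell (6,4); t to first gridline: x 0.5889, y 1.0000 (then +1.1547 / +2.0000)
    (7,4) via x @ 0.5889  # hit
  → r_2 = 0.5889
beam 3: φ=-45°, α=75°
  direction (0.2588, 0.9659); cell (6,4); t to first gridline: x 1.9705, y 0.5176 (then +3.8637 / +1.0353)
    (6,5) via y @ 0.5176
    (6,6) via y @ 1.5529
    (7,6) via x @ 1.9705  # hit
  → r_3 = 1.9705
beam 4: φ=0°, α=120°
  direction (-0.5000, 0.8660); cell (6,4); t to first gridline: x 0.9800, y 0.5774 (then +2.0000 / +1.1547)
    (6,5) via y @ 0.5774
    (5,5) via x @ 0.9800
    (5,6) via y @ 1.7321
    (5,7) via y @ 2.8868
    (4,7) via x @ 2.9800
    (4,8) via y @ 4.0415
    (3,8) via x @ 4.9800
    (3,9) via y @ 5.1962  # hit
  → r_4 = 5.1962
beam 5: φ=45°, α=165°
  direction (-0.9659, 0.2588); cell (6,4); t to first gridline: x 0.5073, y 1.9319 (then +1.0353 / +3.8637)
    (5,4) via x @ 0.5073
    (4,4) via x @ 1.5426
    (4,5) via y @ 1.9319
    (3,5) via x @ 2.5778
    (2,5) via x @ 3.6131
    (1,5) via x @ 4.6484
    (0,5) via x @ 5.6837  # hit
  → r_5 = 5.6837
beam 6: φ=90°, α=210°
  direction (-0.8660, -0.5000); cell (6,4); t to first gridline: x 0.5658, y 1.0000 (then +1.1547 / +2.0000)
    (5,4) via x @ 0.5658
    (5,3) via y @ 1.0000
    (4,3) via x @ 1.7205
    (3,3) via x @ 2.8752
    (3,2) via y @ 3.0000
    (2,2) via x @ 4.0299
    (2,1) via y @ 5.0000
    (1,1) via x @ 5.1846
    (0,1) via x @ 6.3393  # hit
  → r_6 = 6.3393
beam 7: φ=135°, α=255°
  direction (-0.2588, -0.9659); cell (6,4); t to first gridline: x 1.8932, y 0.5176 (then +3.8637 / +1.0353)
    (6,3) via y @ 0.5176
    (6,2) via y @ 1.5529
    (5,2) via x @ 1.8932
    (5,1) via y @ 2.5882
    (5,0) via y @ 3.6235  # hit
  → r_7 = 3.6235

ranges = [0.5280, 0.5889, 1.9705, 5.1962, 5.6837, 6.3393, 3.6235]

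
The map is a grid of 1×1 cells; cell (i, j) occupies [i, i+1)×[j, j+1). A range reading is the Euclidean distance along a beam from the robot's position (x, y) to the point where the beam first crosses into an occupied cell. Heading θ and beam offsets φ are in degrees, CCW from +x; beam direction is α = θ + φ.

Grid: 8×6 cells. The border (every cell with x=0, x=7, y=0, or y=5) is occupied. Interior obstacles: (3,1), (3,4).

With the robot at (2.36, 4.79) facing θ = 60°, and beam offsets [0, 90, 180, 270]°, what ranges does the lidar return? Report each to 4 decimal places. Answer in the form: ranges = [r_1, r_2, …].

beam 1: φ=0°, α=60°
  dir = (cos 60°, sin 60°) = (0.5000, 0.8660); from cell (2,4)
  next x-line at t=1.2800, next y-line at t=0.2425; Δt_x=2.0000, Δt_y=1.1547
    y: enter (2,5) at t=0.2425 ← occupied
  → r_1 = 0.2425
beam 2: φ=90°, α=150°
  dir = (cos 150°, sin 150°) = (-0.8660, 0.5000); from cell (2,4)
  next x-line at t=0.4157, next y-line at t=0.4200; Δt_x=1.1547, Δt_y=2.0000
    x: enter (1,4) at t=0.4157
    y: enter (1,5) at t=0.4200 ← occupied
  → r_2 = 0.4200
beam 3: φ=180°, α=240°
  dir = (cos 240°, sin 240°) = (-0.5000, -0.8660); from cell (2,4)
  next x-line at t=0.7200, next y-line at t=0.9122; Δt_x=2.0000, Δt_y=1.1547
    x: enter (1,4) at t=0.7200
    y: enter (1,3) at t=0.9122
    y: enter (1,2) at t=2.0669
    x: enter (0,2) at t=2.7200 ← occupied
  → r_3 = 2.7200
beam 4: φ=270°, α=330°
  dir = (cos 330°, sin 330°) = (0.8660, -0.5000); from cell (2,4)
  next x-line at t=0.7390, next y-line at t=1.5800; Δt_x=1.1547, Δt_y=2.0000
    x: enter (3,4) at t=0.7390 ← occupied
  → r_4 = 0.7390

ranges = [0.2425, 0.4200, 2.7200, 0.7390]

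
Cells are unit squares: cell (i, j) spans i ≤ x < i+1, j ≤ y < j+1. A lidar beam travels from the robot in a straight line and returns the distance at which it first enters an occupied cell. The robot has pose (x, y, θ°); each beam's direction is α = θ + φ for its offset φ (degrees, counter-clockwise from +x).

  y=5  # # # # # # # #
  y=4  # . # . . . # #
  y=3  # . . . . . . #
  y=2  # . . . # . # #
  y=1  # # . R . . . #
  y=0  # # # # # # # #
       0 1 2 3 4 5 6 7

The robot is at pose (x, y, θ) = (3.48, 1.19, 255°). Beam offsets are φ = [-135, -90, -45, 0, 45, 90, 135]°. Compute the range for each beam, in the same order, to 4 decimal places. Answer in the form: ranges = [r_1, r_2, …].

ranges = [4.3994, 1.5322, 0.3800, 0.1967, 0.2194, 0.7341, 1.6200]

beam 1: φ=-135°, α=120°
  d=(-0.5000,0.8660)  start (3,1)  tX=0.9600 tY=0.9353  stride 1/|dx|=2.0000 1/|dy|=1.1547
    cross y-line → (3,2), t=0.9353
    cross x-line → (2,2), t=0.9600
    cross y-line → (2,3), t=2.0900
    cross x-line → (1,3), t=2.9600
    cross y-line → (1,4), t=3.2447
    cross y-line → (1,5), t=4.3994 (wall)
  → r_1 = 4.3994
beam 2: φ=-90°, α=165°
  d=(-0.9659,0.2588)  start (3,1)  tX=0.4969 tY=3.1296  stride 1/|dx|=1.0353 1/|dy|=3.8637
    cross x-line → (2,1), t=0.4969
    cross x-line → (1,1), t=1.5322 (wall)
  → r_2 = 1.5322
beam 3: φ=-45°, α=210°
  d=(-0.8660,-0.5000)  start (3,1)  tX=0.5543 tY=0.3800  stride 1/|dx|=1.1547 1/|dy|=2.0000
    cross y-line → (3,0), t=0.3800 (wall)
  → r_3 = 0.3800
beam 4: φ=0°, α=255°
  d=(-0.2588,-0.9659)  start (3,1)  tX=1.8546 tY=0.1967  stride 1/|dx|=3.8637 1/|dy|=1.0353
    cross y-line → (3,0), t=0.1967 (wall)
  → r_4 = 0.1967
beam 5: φ=45°, α=300°
  d=(0.5000,-0.8660)  start (3,1)  tX=1.0400 tY=0.2194  stride 1/|dx|=2.0000 1/|dy|=1.1547
    cross y-line → (3,0), t=0.2194 (wall)
  → r_5 = 0.2194
beam 6: φ=90°, α=345°
  d=(0.9659,-0.2588)  start (3,1)  tX=0.5383 tY=0.7341  stride 1/|dx|=1.0353 1/|dy|=3.8637
    cross x-line → (4,1), t=0.5383
    cross y-line → (4,0), t=0.7341 (wall)
  → r_6 = 0.7341
beam 7: φ=135°, α=30°
  d=(0.8660,0.5000)  start (3,1)  tX=0.6004 tY=1.6200  stride 1/|dx|=1.1547 1/|dy|=2.0000
    cross x-line → (4,1), t=0.6004
    cross y-line → (4,2), t=1.6200 (wall)
  → r_7 = 1.6200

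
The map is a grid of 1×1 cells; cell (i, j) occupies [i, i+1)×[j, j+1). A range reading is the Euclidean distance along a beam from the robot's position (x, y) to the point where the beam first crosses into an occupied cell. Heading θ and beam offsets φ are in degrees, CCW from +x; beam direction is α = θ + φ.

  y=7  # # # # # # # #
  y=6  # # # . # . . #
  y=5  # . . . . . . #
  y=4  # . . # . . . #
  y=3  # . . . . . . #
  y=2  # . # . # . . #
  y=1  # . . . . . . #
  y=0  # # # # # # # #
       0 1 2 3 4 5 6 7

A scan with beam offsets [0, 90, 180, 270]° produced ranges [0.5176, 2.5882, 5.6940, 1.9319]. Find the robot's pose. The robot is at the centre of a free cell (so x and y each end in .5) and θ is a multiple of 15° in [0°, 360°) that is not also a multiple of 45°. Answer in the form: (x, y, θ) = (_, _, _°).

(x, y, θ) = (6.5, 4.5, 15°)

The pose lattice has 30·16 = 480 candidates. Test each by forward raycasting.
  (4.5, 3.5, 330°): beam 1 = 2.8868 ≠ 0.5176 ✗
  (3.5, 3.5, 285°): beam 1 = 2.5882 ≠ 0.5176 ✗
  (5.5, 6.5, 75°): beam 2 = 0.5176 ≠ 2.5882 ✗
  (5.5, 4.5, 165°): beam 1 = 1.5529 ≠ 0.5176 ✗
  (4.5, 4.5, 150°): beam 1 = 0.5774 ≠ 0.5176 ✗
  …
  (6.5, 4.5, 15°): r_1=0.5176, r_2=2.5882, r_3=5.6940, r_4=1.9319 — all match ✓
No second candidate reproduces the full scan.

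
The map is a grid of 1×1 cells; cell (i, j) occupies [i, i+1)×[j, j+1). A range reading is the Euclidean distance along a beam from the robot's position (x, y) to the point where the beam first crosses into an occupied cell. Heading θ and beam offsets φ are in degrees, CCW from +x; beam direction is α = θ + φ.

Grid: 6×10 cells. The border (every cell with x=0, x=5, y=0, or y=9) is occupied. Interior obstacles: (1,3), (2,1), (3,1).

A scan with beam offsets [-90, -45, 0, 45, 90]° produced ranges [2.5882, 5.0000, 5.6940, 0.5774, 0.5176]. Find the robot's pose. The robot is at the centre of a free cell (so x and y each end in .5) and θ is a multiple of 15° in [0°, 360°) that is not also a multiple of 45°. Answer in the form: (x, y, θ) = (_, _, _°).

(x, y, θ) = (2.5, 3.5, 105°)

Enumerate (i+0.5, j+0.5, θ) over the 29 free cells and 16 admissible headings. For each, cast all 5 beams and compare to the given ranges.
  (3.5, 3.5, 255°): beam 1 = 1.5529 ≠ 2.5882 ✗
  (3.5, 5.5, 30°): beam 1 = 3.0000 ≠ 2.5882 ✗
  (1.5, 8.5, 195°): beam 1 = 0.5176 ≠ 2.5882 ✗
  (2.5, 4.5, 240°): beam 1 = 1.7321 ≠ 2.5882 ✗
  …
  (2.5, 3.5, 105°): r_1=2.5882, r_2=5.0000, r_3=5.6940, r_4=0.5774, r_5=0.5176 — all match ✓
No second candidate reproduces the full scan.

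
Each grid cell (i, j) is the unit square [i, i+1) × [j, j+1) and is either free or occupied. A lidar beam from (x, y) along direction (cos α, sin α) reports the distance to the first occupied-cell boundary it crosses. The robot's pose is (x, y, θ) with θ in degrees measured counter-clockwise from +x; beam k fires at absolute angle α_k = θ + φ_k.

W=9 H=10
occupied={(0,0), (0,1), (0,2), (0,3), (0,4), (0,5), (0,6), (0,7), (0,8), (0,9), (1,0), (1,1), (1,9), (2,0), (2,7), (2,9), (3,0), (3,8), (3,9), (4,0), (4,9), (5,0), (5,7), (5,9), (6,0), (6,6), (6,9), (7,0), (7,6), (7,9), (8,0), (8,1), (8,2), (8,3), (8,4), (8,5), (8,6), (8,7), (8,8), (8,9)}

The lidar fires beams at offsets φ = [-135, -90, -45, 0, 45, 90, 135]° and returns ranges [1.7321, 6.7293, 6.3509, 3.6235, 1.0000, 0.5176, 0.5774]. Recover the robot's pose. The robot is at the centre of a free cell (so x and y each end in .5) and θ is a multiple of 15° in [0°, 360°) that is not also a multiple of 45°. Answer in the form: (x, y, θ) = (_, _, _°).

(x, y, θ) = (7.5, 4.5, 255°)

Candidates: 50 free-cell centres × 16 headings = 800 poses. Raycast each; keep the one whose scan matches to 4 dp.
  (1.5, 4.5, 150°): beam 1 = 5.7956 ≠ 1.7321 ✗
  (4.5, 5.5, 300°): beam 1 = 3.6235 ≠ 1.7321 ✗
  (3.5, 5.5, 240°): beam 1 = 1.9319 ≠ 1.7321 ✗
  …
  (7.5, 4.5, 255°): r_1=1.7321, r_2=6.7293, r_3=6.3509, r_4=3.6235, r_5=1.0000, r_6=0.5176, r_7=0.5774 — all match ✓
Unique over the lattice → pose = (7.5, 4.5, 255°).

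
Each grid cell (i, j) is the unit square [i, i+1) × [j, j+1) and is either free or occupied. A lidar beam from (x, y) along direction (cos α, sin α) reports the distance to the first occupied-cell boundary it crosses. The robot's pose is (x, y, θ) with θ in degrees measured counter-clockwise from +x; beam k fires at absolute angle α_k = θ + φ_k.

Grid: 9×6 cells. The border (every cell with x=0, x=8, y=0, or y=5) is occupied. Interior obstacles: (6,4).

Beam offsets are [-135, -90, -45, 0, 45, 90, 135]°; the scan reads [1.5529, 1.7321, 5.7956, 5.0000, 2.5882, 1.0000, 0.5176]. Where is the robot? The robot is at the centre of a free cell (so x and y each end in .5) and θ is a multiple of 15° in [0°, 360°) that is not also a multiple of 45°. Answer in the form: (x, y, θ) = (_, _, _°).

The pose lattice has 27·16 = 432 candidates. Test each by forward raycasting.
  (1.5, 4.5, 15°): beam 1 = 1.0000 ≠ 1.5529 ✗
  (1.5, 4.5, 300°): beam 1 = 0.5176 ≠ 1.5529 ✗
  (5.5, 3.5, 105°): beam 1 = 2.8868 ≠ 1.5529 ✗
  (2.5, 4.5, 165°): beam 1 = 1.0000 ≠ 1.5529 ✗
  …
  (1.5, 2.5, 30°): r_1=1.5529, r_2=1.7321, r_3=5.7956, r_4=5.0000, r_5=2.5882, r_6=1.0000, r_7=0.5176 — all match ✓
Only this pose fits every beam.

(x, y, θ) = (1.5, 2.5, 30°)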